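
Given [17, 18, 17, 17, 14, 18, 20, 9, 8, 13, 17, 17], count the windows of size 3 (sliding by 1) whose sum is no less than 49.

4

(17, 18, 17) → sum 52  ≥ 49 ✓
(18, 17, 17) → sum 52  ≥ 49 ✓
(17, 17, 14) → sum 48
(17, 14, 18) → sum 49  ≥ 49 ✓
(14, 18, 20) → sum 52  ≥ 49 ✓
(18, 20, 9) → sum 47
(20, 9, 8) → sum 37
(9, 8, 13) → sum 30
(8, 13, 17) → sum 38
(13, 17, 17) → sum 47
4 windows satisfy the condition.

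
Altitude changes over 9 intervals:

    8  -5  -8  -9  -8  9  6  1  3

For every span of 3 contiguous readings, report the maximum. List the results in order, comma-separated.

8, -5, -8, 9, 9, 9, 6

8 -5 -8 → max 8
-5 -8 -9 → max -5
-8 -9 -8 → max -8
-9 -8 9 → max 9
-8 9 6 → max 9
9 6 1 → max 9
6 1 3 → max 6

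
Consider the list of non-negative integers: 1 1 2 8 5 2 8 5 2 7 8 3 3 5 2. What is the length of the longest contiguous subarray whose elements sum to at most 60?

14

→ 1: sum 1, len 1
→ 1: sum 2, len 2
→ 2: sum 4, len 3
→ 8: sum 12, len 4
→ 5: sum 17, len 5
→ 2: sum 19, len 6
→ 8: sum 27, len 7
→ 5: sum 32, len 8
→ 2: sum 34, len 9
→ 7: sum 41, len 10
→ 8: sum 49, len 11
→ 3: sum 52, len 12
→ 3: sum 55, len 13
→ 5: sum 60, len 14
→ 2 (dropped 1, 1): sum 60, len 13
Longest length seen: 14.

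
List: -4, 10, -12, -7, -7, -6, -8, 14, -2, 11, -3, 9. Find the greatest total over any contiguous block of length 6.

21

Each size-6 window and its sum:
[-4, 10, -12, -7, -7, -6] → sum -26
[10, -12, -7, -7, -6, -8] → sum -30
[-12, -7, -7, -6, -8, 14] → sum -26
[-7, -7, -6, -8, 14, -2] → sum -16
[-7, -6, -8, 14, -2, 11] → sum 2
[-6, -8, 14, -2, 11, -3] → sum 6
[-8, 14, -2, 11, -3, 9] → sum 21
Greatest of these is 21.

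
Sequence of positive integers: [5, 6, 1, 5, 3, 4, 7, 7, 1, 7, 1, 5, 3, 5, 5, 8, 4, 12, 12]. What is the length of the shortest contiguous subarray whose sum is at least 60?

Extend right; whenever the sum reaches 60, record the length and shrink from the left:
add 5: running sum 5 < 60
add 6: running sum 11 < 60
add 1: running sum 12 < 60
add 5: running sum 17 < 60
add 3: running sum 20 < 60
add 4: running sum 24 < 60
add 7: running sum 31 < 60
add 7: running sum 38 < 60
add 1: running sum 39 < 60
add 7: running sum 46 < 60
add 1: running sum 47 < 60
add 5: running sum 52 < 60
add 3: running sum 55 < 60
add 5: shortest ending here [5, 6, 1, 5, 3, 4, 7, 7, 1, 7, 1, 5, 3, 5] sum 60, len 14
add 5: shortest ending here [6, 1, 5, 3, 4, 7, 7, 1, 7, 1, 5, 3, 5, 5] sum 60, len 14
add 8: shortest ending here [5, 3, 4, 7, 7, 1, 7, 1, 5, 3, 5, 5, 8] sum 61, len 13
add 4: shortest ending here [3, 4, 7, 7, 1, 7, 1, 5, 3, 5, 5, 8, 4] sum 60, len 13
add 12: shortest ending here [7, 7, 1, 7, 1, 5, 3, 5, 5, 8, 4, 12] sum 65, len 12
add 12: shortest ending here [7, 1, 5, 3, 5, 5, 8, 4, 12, 12] sum 62, len 10
Shortest qualifying length: 10.

10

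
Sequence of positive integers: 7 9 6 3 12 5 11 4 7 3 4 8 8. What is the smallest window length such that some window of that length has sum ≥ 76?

add 7: running sum 7 < 76
add 9: running sum 16 < 76
add 6: running sum 22 < 76
add 3: running sum 25 < 76
add 12: running sum 37 < 76
add 5: running sum 42 < 76
add 11: running sum 53 < 76
add 4: running sum 57 < 76
add 7: running sum 64 < 76
add 3: running sum 67 < 76
add 4: running sum 71 < 76
add 8: shortest ending here [7, 9, 6, 3, 12, 5, 11, 4, 7, 3, 4, 8] sum 79, len 12
add 8: shortest ending here [9, 6, 3, 12, 5, 11, 4, 7, 3, 4, 8, 8] sum 80, len 12
Shortest qualifying length: 12.

12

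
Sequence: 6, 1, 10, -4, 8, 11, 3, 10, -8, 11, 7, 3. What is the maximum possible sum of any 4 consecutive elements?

32

Each size-4 window and its sum:
(6, 1, 10, -4) → sum 13
(1, 10, -4, 8) → sum 15
(10, -4, 8, 11) → sum 25
(-4, 8, 11, 3) → sum 18
(8, 11, 3, 10) → sum 32
(11, 3, 10, -8) → sum 16
(3, 10, -8, 11) → sum 16
(10, -8, 11, 7) → sum 20
(-8, 11, 7, 3) → sum 13
Maximum of these is 32.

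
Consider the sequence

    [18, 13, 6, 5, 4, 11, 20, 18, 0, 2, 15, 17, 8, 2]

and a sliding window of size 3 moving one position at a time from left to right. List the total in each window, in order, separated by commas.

37, 24, 15, 20, 35, 49, 38, 20, 17, 34, 40, 27

18 13 6 → sum 37
13 6 5 → sum 24
6 5 4 → sum 15
5 4 11 → sum 20
4 11 20 → sum 35
11 20 18 → sum 49
20 18 0 → sum 38
18 0 2 → sum 20
0 2 15 → sum 17
2 15 17 → sum 34
15 17 8 → sum 40
17 8 2 → sum 27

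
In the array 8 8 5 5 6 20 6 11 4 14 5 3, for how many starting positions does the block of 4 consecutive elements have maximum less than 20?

5

[8, 8, 5, 5] → max 8  < 20 ✓
[8, 5, 5, 6] → max 8  < 20 ✓
[5, 5, 6, 20] → max 20
[5, 6, 20, 6] → max 20
[6, 20, 6, 11] → max 20
[20, 6, 11, 4] → max 20
[6, 11, 4, 14] → max 14  < 20 ✓
[11, 4, 14, 5] → max 14  < 20 ✓
[4, 14, 5, 3] → max 14  < 20 ✓
5 windows satisfy the condition.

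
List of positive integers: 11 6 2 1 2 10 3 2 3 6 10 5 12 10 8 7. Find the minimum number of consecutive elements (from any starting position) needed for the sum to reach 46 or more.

add 11: running sum 11 < 46
add 6: running sum 17 < 46
add 2: running sum 19 < 46
add 1: running sum 20 < 46
add 2: running sum 22 < 46
add 10: running sum 32 < 46
add 3: running sum 35 < 46
add 2: running sum 37 < 46
add 3: running sum 40 < 46
add 6: shortest ending here [11, 6, 2, 1, 2, 10, 3, 2, 3, 6] sum 46, len 10
add 10: shortest ending here [11, 6, 2, 1, 2, 10, 3, 2, 3, 6, 10] sum 56, len 11
add 5: shortest ending here [6, 2, 1, 2, 10, 3, 2, 3, 6, 10, 5] sum 50, len 11
add 12: shortest ending here [10, 3, 2, 3, 6, 10, 5, 12] sum 51, len 8
add 10: shortest ending here [3, 6, 10, 5, 12, 10] sum 46, len 6
add 8: shortest ending here [6, 10, 5, 12, 10, 8] sum 51, len 6
add 7: shortest ending here [10, 5, 12, 10, 8, 7] sum 52, len 6
Shortest qualifying length: 6.

6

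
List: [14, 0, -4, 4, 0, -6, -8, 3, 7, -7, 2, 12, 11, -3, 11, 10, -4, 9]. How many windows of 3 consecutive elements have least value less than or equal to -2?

15

14 0 -4 → min -4  ≤ -2 ✓
0 -4 4 → min -4  ≤ -2 ✓
-4 4 0 → min -4  ≤ -2 ✓
4 0 -6 → min -6  ≤ -2 ✓
0 -6 -8 → min -8  ≤ -2 ✓
-6 -8 3 → min -8  ≤ -2 ✓
-8 3 7 → min -8  ≤ -2 ✓
3 7 -7 → min -7  ≤ -2 ✓
7 -7 2 → min -7  ≤ -2 ✓
-7 2 12 → min -7  ≤ -2 ✓
2 12 11 → min 2
12 11 -3 → min -3  ≤ -2 ✓
11 -3 11 → min -3  ≤ -2 ✓
-3 11 10 → min -3  ≤ -2 ✓
11 10 -4 → min -4  ≤ -2 ✓
10 -4 9 → min -4  ≤ -2 ✓
15 windows satisfy the condition.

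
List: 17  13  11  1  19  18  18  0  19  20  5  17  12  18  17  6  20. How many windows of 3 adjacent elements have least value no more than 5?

17 13 11 → min 11
13 11 1 → min 1  ≤ 5 ✓
11 1 19 → min 1  ≤ 5 ✓
1 19 18 → min 1  ≤ 5 ✓
19 18 18 → min 18
18 18 0 → min 0  ≤ 5 ✓
18 0 19 → min 0  ≤ 5 ✓
0 19 20 → min 0  ≤ 5 ✓
19 20 5 → min 5  ≤ 5 ✓
20 5 17 → min 5  ≤ 5 ✓
5 17 12 → min 5  ≤ 5 ✓
17 12 18 → min 12
12 18 17 → min 12
18 17 6 → min 6
17 6 20 → min 6
9 windows satisfy the condition.

9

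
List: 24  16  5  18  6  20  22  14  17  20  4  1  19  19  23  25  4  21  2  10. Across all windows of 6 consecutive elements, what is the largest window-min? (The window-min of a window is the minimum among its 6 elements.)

[24, 16, 5, 18, 6, 20] → min 5
[16, 5, 18, 6, 20, 22] → min 5
[5, 18, 6, 20, 22, 14] → min 5
[18, 6, 20, 22, 14, 17] → min 6
[6, 20, 22, 14, 17, 20] → min 6
[20, 22, 14, 17, 20, 4] → min 4
[22, 14, 17, 20, 4, 1] → min 1
[14, 17, 20, 4, 1, 19] → min 1
[17, 20, 4, 1, 19, 19] → min 1
[20, 4, 1, 19, 19, 23] → min 1
[4, 1, 19, 19, 23, 25] → min 1
[1, 19, 19, 23, 25, 4] → min 1
[19, 19, 23, 25, 4, 21] → min 4
[19, 23, 25, 4, 21, 2] → min 2
[23, 25, 4, 21, 2, 10] → min 2
Largest of these is 6.

6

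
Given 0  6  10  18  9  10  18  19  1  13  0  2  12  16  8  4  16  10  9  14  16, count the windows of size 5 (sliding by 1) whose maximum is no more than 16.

9

[0, 6, 10, 18, 9] → max 18
[6, 10, 18, 9, 10] → max 18
[10, 18, 9, 10, 18] → max 18
[18, 9, 10, 18, 19] → max 19
[9, 10, 18, 19, 1] → max 19
[10, 18, 19, 1, 13] → max 19
[18, 19, 1, 13, 0] → max 19
[19, 1, 13, 0, 2] → max 19
[1, 13, 0, 2, 12] → max 13  ≤ 16 ✓
[13, 0, 2, 12, 16] → max 16  ≤ 16 ✓
[0, 2, 12, 16, 8] → max 16  ≤ 16 ✓
[2, 12, 16, 8, 4] → max 16  ≤ 16 ✓
[12, 16, 8, 4, 16] → max 16  ≤ 16 ✓
[16, 8, 4, 16, 10] → max 16  ≤ 16 ✓
[8, 4, 16, 10, 9] → max 16  ≤ 16 ✓
[4, 16, 10, 9, 14] → max 16  ≤ 16 ✓
[16, 10, 9, 14, 16] → max 16  ≤ 16 ✓
9 windows satisfy the condition.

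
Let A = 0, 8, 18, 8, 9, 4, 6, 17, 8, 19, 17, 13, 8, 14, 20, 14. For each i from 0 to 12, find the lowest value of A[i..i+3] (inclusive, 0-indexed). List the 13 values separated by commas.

0 8 18 8 → min 0
8 18 8 9 → min 8
18 8 9 4 → min 4
8 9 4 6 → min 4
9 4 6 17 → min 4
4 6 17 8 → min 4
6 17 8 19 → min 6
17 8 19 17 → min 8
8 19 17 13 → min 8
19 17 13 8 → min 8
17 13 8 14 → min 8
13 8 14 20 → min 8
8 14 20 14 → min 8

0, 8, 4, 4, 4, 4, 6, 8, 8, 8, 8, 8, 8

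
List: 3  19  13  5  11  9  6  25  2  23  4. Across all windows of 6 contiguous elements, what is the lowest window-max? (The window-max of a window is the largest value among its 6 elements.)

19

[3, 19, 13, 5, 11, 9] → max 19
[19, 13, 5, 11, 9, 6] → max 19
[13, 5, 11, 9, 6, 25] → max 25
[5, 11, 9, 6, 25, 2] → max 25
[11, 9, 6, 25, 2, 23] → max 25
[9, 6, 25, 2, 23, 4] → max 25
Lowest of these is 19.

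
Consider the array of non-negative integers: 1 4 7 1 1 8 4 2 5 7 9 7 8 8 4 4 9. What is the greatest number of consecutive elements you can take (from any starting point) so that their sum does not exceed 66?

[1] sum 1 len 1
[1, 4] sum 5 len 2
[1, 4, 7] sum 12 len 3
[1, 4, 7, 1] sum 13 len 4
[1, 4, 7, 1, 1] sum 14 len 5
[1, 4, 7, 1, 1, 8] sum 22 len 6
[1, 4, 7, 1, 1, 8, 4] sum 26 len 7
[1, 4, 7, 1, 1, 8, 4, 2] sum 28 len 8
[1, 4, 7, 1, 1, 8, 4, 2, 5] sum 33 len 9
[1, 4, 7, 1, 1, 8, 4, 2, 5, 7] sum 40 len 10
[1, 4, 7, 1, 1, 8, 4, 2, 5, 7, 9] sum 49 len 11
[1, 4, 7, 1, 1, 8, 4, 2, 5, 7, 9, 7] sum 56 len 12
[1, 4, 7, 1, 1, 8, 4, 2, 5, 7, 9, 7, 8] sum 64 len 13
[1, 1, 8, 4, 2, 5, 7, 9, 7, 8, 8] sum 60 len 11
[1, 1, 8, 4, 2, 5, 7, 9, 7, 8, 8, 4] sum 64 len 12
[8, 4, 2, 5, 7, 9, 7, 8, 8, 4, 4] sum 66 len 11
[2, 5, 7, 9, 7, 8, 8, 4, 4, 9] sum 63 len 10
Longest length seen: 13.

13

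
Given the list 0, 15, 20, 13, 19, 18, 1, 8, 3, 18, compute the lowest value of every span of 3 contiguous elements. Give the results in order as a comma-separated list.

0, 13, 13, 13, 1, 1, 1, 3

Sliding a size-3 window across the 10 values:
[0, 15, 20] → min 0
[15, 20, 13] → min 13
[20, 13, 19] → min 13
[13, 19, 18] → min 13
[19, 18, 1] → min 1
[18, 1, 8] → min 1
[1, 8, 3] → min 1
[8, 3, 18] → min 3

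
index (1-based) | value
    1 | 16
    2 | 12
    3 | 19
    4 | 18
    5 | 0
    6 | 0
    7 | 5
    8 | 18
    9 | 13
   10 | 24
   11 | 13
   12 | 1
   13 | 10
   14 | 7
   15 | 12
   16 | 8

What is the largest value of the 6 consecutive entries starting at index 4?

Elements at indices 4..9: 18, 0, 0, 5, 18, 13
max(18, 0, 0, 5, 18, 13) = 18

18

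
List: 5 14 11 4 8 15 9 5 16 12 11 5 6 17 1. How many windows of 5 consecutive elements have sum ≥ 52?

4

(5, 14, 11, 4, 8) → sum 42
(14, 11, 4, 8, 15) → sum 52  ≥ 52 ✓
(11, 4, 8, 15, 9) → sum 47
(4, 8, 15, 9, 5) → sum 41
(8, 15, 9, 5, 16) → sum 53  ≥ 52 ✓
(15, 9, 5, 16, 12) → sum 57  ≥ 52 ✓
(9, 5, 16, 12, 11) → sum 53  ≥ 52 ✓
(5, 16, 12, 11, 5) → sum 49
(16, 12, 11, 5, 6) → sum 50
(12, 11, 5, 6, 17) → sum 51
(11, 5, 6, 17, 1) → sum 40
4 windows satisfy the condition.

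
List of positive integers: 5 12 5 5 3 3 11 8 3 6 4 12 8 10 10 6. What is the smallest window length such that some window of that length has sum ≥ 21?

Extend right; whenever the sum reaches 21, record the length and shrink from the left:
add 5: running sum 5 < 21
add 12: running sum 17 < 21
add 5: shortest ending here [5, 12, 5] sum 22, len 3
add 5: shortest ending here [12, 5, 5] sum 22, len 3
add 3: shortest ending here [12, 5, 5, 3] sum 25, len 4
add 3: shortest ending here [12, 5, 5, 3, 3] sum 28, len 5
add 11: shortest ending here [5, 3, 3, 11] sum 22, len 4
add 8: shortest ending here [3, 11, 8] sum 22, len 3
add 3: shortest ending here [11, 8, 3] sum 22, len 3
add 6: shortest ending here [11, 8, 3, 6] sum 28, len 4
add 4: shortest ending here [8, 3, 6, 4] sum 21, len 4
add 12: shortest ending here [6, 4, 12] sum 22, len 3
add 8: shortest ending here [4, 12, 8] sum 24, len 3
add 10: shortest ending here [12, 8, 10] sum 30, len 3
add 10: shortest ending here [8, 10, 10] sum 28, len 3
add 6: shortest ending here [10, 10, 6] sum 26, len 3
Shortest qualifying length: 3.

3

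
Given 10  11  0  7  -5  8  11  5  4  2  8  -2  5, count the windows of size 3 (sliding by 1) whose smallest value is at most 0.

10 11 0 → min 0  ≤ 0 ✓
11 0 7 → min 0  ≤ 0 ✓
0 7 -5 → min -5  ≤ 0 ✓
7 -5 8 → min -5  ≤ 0 ✓
-5 8 11 → min -5  ≤ 0 ✓
8 11 5 → min 5
11 5 4 → min 4
5 4 2 → min 2
4 2 8 → min 2
2 8 -2 → min -2  ≤ 0 ✓
8 -2 5 → min -2  ≤ 0 ✓
7 windows satisfy the condition.

7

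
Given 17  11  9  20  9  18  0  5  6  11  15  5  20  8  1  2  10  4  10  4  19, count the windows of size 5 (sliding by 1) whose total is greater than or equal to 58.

(17, 11, 9, 20, 9) → sum 66  ≥ 58 ✓
(11, 9, 20, 9, 18) → sum 67  ≥ 58 ✓
(9, 20, 9, 18, 0) → sum 56
(20, 9, 18, 0, 5) → sum 52
(9, 18, 0, 5, 6) → sum 38
(18, 0, 5, 6, 11) → sum 40
(0, 5, 6, 11, 15) → sum 37
(5, 6, 11, 15, 5) → sum 42
(6, 11, 15, 5, 20) → sum 57
(11, 15, 5, 20, 8) → sum 59  ≥ 58 ✓
(15, 5, 20, 8, 1) → sum 49
(5, 20, 8, 1, 2) → sum 36
(20, 8, 1, 2, 10) → sum 41
(8, 1, 2, 10, 4) → sum 25
(1, 2, 10, 4, 10) → sum 27
(2, 10, 4, 10, 4) → sum 30
(10, 4, 10, 4, 19) → sum 47
3 windows satisfy the condition.

3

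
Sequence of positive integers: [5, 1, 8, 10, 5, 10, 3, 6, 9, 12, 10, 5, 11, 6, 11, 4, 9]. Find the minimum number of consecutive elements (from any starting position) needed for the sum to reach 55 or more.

6

add 5: running sum 5 < 55
add 1: running sum 6 < 55
add 8: running sum 14 < 55
add 10: running sum 24 < 55
add 5: running sum 29 < 55
add 10: running sum 39 < 55
add 3: running sum 42 < 55
add 6: running sum 48 < 55
end 8: [5, 1, 8, 10, 5, 10, 3, 6, 9] sum 57, len 9
end 9: [10, 5, 10, 3, 6, 9, 12] sum 55, len 7
end 10: [5, 10, 3, 6, 9, 12, 10] sum 55, len 7
end 11: [10, 3, 6, 9, 12, 10, 5] sum 55, len 7
end 12: [3, 6, 9, 12, 10, 5, 11] sum 56, len 7
end 13: [6, 9, 12, 10, 5, 11, 6] sum 59, len 7
end 14: [12, 10, 5, 11, 6, 11] sum 55, len 6
end 15: [12, 10, 5, 11, 6, 11, 4] sum 59, len 7
end 16: [10, 5, 11, 6, 11, 4, 9] sum 56, len 7
Shortest qualifying length: 6.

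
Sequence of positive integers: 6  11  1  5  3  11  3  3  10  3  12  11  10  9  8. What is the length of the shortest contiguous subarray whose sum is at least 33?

add 6: running sum 6 < 33
add 11: running sum 17 < 33
add 1: running sum 18 < 33
add 5: running sum 23 < 33
add 3: running sum 26 < 33
end 5: [6, 11, 1, 5, 3, 11] sum 37, len 6
end 6: [11, 1, 5, 3, 11, 3] sum 34, len 6
end 7: [11, 1, 5, 3, 11, 3, 3] sum 37, len 7
end 8: [5, 3, 11, 3, 3, 10] sum 35, len 6
end 9: [3, 11, 3, 3, 10, 3] sum 33, len 6
end 10: [11, 3, 3, 10, 3, 12] sum 42, len 6
end 11: [10, 3, 12, 11] sum 36, len 4
end 12: [12, 11, 10] sum 33, len 3
end 13: [12, 11, 10, 9] sum 42, len 4
end 14: [11, 10, 9, 8] sum 38, len 4
Shortest qualifying length: 3.

3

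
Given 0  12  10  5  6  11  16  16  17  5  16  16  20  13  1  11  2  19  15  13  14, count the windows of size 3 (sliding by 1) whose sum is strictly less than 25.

4

[0, 12, 10] → sum 22  < 25 ✓
[12, 10, 5] → sum 27
[10, 5, 6] → sum 21  < 25 ✓
[5, 6, 11] → sum 22  < 25 ✓
[6, 11, 16] → sum 33
[11, 16, 16] → sum 43
[16, 16, 17] → sum 49
[16, 17, 5] → sum 38
[17, 5, 16] → sum 38
[5, 16, 16] → sum 37
[16, 16, 20] → sum 52
[16, 20, 13] → sum 49
[20, 13, 1] → sum 34
[13, 1, 11] → sum 25
[1, 11, 2] → sum 14  < 25 ✓
[11, 2, 19] → sum 32
[2, 19, 15] → sum 36
[19, 15, 13] → sum 47
[15, 13, 14] → sum 42
4 windows satisfy the condition.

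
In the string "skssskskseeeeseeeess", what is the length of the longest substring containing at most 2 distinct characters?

add s: window [s] (1 distinct), len 1
add k: window [s, k] (2 distinct), len 2
add s: window [s, k, s] (2 distinct), len 3
add s: window [s, k, s, s] (2 distinct), len 4
add s: window [s, k, s, s, s] (2 distinct), len 5
add k: window [s, k, s, s, s, k] (2 distinct), len 6
add s: window [s, k, s, s, s, k, s] (2 distinct), len 7
add k: window [s, k, s, s, s, k, s, k] (2 distinct), len 8
add s: window [s, k, s, s, s, k, s, k, s] (2 distinct), len 9
add e: window [s, e] (2 distinct), len 2
add e: window [s, e, e] (2 distinct), len 3
add e: window [s, e, e, e] (2 distinct), len 4
add e: window [s, e, e, e, e] (2 distinct), len 5
add s: window [s, e, e, e, e, s] (2 distinct), len 6
add e: window [s, e, e, e, e, s, e] (2 distinct), len 7
add e: window [s, e, e, e, e, s, e, e] (2 distinct), len 8
add e: window [s, e, e, e, e, s, e, e, e] (2 distinct), len 9
add e: window [s, e, e, e, e, s, e, e, e, e] (2 distinct), len 10
add s: window [s, e, e, e, e, s, e, e, e, e, s] (2 distinct), len 11
add s: window [s, e, e, e, e, s, e, e, e, e, s, s] (2 distinct), len 12
Longest length with ≤2 distinct: 12.

12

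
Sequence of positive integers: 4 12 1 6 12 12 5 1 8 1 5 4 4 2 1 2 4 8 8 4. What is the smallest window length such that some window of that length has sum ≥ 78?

add 4: running sum 4 < 78
add 12: running sum 16 < 78
add 1: running sum 17 < 78
add 6: running sum 23 < 78
add 12: running sum 35 < 78
add 12: running sum 47 < 78
add 5: running sum 52 < 78
add 1: running sum 53 < 78
add 8: running sum 61 < 78
add 1: running sum 62 < 78
add 5: running sum 67 < 78
add 4: running sum 71 < 78
add 4: running sum 75 < 78
add 2: running sum 77 < 78
add 1: shortest ending here [4, 12, 1, 6, 12, 12, 5, 1, 8, 1, 5, 4, 4, 2, 1] sum 78, len 15
add 2: shortest ending here [4, 12, 1, 6, 12, 12, 5, 1, 8, 1, 5, 4, 4, 2, 1, 2] sum 80, len 16
add 4: shortest ending here [12, 1, 6, 12, 12, 5, 1, 8, 1, 5, 4, 4, 2, 1, 2, 4] sum 80, len 16
add 8: shortest ending here [12, 1, 6, 12, 12, 5, 1, 8, 1, 5, 4, 4, 2, 1, 2, 4, 8] sum 88, len 17
add 8: shortest ending here [6, 12, 12, 5, 1, 8, 1, 5, 4, 4, 2, 1, 2, 4, 8, 8] sum 83, len 16
add 4: shortest ending here [12, 12, 5, 1, 8, 1, 5, 4, 4, 2, 1, 2, 4, 8, 8, 4] sum 81, len 16
Shortest qualifying length: 15.

15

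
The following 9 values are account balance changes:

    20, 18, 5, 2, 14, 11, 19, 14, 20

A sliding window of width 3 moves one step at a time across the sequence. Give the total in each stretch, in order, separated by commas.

43, 25, 21, 27, 44, 44, 53

Sliding a size-3 window across the 9 values:
[20, 18, 5] → sum 43
[18, 5, 2] → sum 25
[5, 2, 14] → sum 21
[2, 14, 11] → sum 27
[14, 11, 19] → sum 44
[11, 19, 14] → sum 44
[19, 14, 20] → sum 53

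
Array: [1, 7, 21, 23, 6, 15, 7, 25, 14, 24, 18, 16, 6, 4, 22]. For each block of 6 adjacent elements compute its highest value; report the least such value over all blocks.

Each size-6 window and its max:
1 7 21 23 6 15 → max 23
7 21 23 6 15 7 → max 23
21 23 6 15 7 25 → max 25
23 6 15 7 25 14 → max 25
6 15 7 25 14 24 → max 25
15 7 25 14 24 18 → max 25
7 25 14 24 18 16 → max 25
25 14 24 18 16 6 → max 25
14 24 18 16 6 4 → max 24
24 18 16 6 4 22 → max 24
Least of these is 23.

23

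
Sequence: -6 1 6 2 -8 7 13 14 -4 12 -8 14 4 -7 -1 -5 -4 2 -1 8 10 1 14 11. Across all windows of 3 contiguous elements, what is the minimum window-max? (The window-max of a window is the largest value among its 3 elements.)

-6 1 6 → max 6
1 6 2 → max 6
6 2 -8 → max 6
2 -8 7 → max 7
-8 7 13 → max 13
7 13 14 → max 14
13 14 -4 → max 14
14 -4 12 → max 14
-4 12 -8 → max 12
12 -8 14 → max 14
-8 14 4 → max 14
14 4 -7 → max 14
4 -7 -1 → max 4
-7 -1 -5 → max -1
-1 -5 -4 → max -1
-5 -4 2 → max 2
-4 2 -1 → max 2
2 -1 8 → max 8
-1 8 10 → max 10
8 10 1 → max 10
10 1 14 → max 14
1 14 11 → max 14
Minimum of these is -1.

-1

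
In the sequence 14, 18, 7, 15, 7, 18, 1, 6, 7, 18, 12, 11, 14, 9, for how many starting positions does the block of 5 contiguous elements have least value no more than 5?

5

14 18 7 15 7 → min 7
18 7 15 7 18 → min 7
7 15 7 18 1 → min 1  ≤ 5 ✓
15 7 18 1 6 → min 1  ≤ 5 ✓
7 18 1 6 7 → min 1  ≤ 5 ✓
18 1 6 7 18 → min 1  ≤ 5 ✓
1 6 7 18 12 → min 1  ≤ 5 ✓
6 7 18 12 11 → min 6
7 18 12 11 14 → min 7
18 12 11 14 9 → min 9
5 windows satisfy the condition.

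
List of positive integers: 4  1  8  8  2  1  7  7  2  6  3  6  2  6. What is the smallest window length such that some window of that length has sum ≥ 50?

10

add 4: running sum 4 < 50
add 1: running sum 5 < 50
add 8: running sum 13 < 50
add 8: running sum 21 < 50
add 2: running sum 23 < 50
add 1: running sum 24 < 50
add 7: running sum 31 < 50
add 7: running sum 38 < 50
add 2: running sum 40 < 50
add 6: running sum 46 < 50
add 3: running sum 49 < 50
add 6: shortest ending here [8, 8, 2, 1, 7, 7, 2, 6, 3, 6] sum 50, len 10
add 2: shortest ending here [8, 8, 2, 1, 7, 7, 2, 6, 3, 6, 2] sum 52, len 11
add 6: shortest ending here [8, 2, 1, 7, 7, 2, 6, 3, 6, 2, 6] sum 50, len 11
Shortest qualifying length: 10.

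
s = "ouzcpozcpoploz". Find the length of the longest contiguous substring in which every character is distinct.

add o: [o] len 1
add u: [o, u] len 2
add z: [o, u, z] len 3
add c: [o, u, z, c] len 4
add p: [o, u, z, c, p] len 5
add o (repeat o, move left end past it): [u, z, c, p, o] len 5
add z (repeat z, move left end past it): [c, p, o, z] len 4
add c (repeat c, move left end past it): [p, o, z, c] len 4
add p (repeat p, move left end past it): [o, z, c, p] len 4
add o (repeat o, move left end past it): [z, c, p, o] len 4
add p (repeat p, move left end past it): [o, p] len 2
add l: [o, p, l] len 3
add o (repeat o, move left end past it): [p, l, o] len 3
add z: [p, l, o, z] len 4
Longest all-distinct length: 5.

5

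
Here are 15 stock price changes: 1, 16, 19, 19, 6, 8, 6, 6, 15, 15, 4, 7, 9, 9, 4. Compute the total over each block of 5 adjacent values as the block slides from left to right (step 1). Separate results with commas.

61, 68, 58, 45, 41, 50, 46, 47, 50, 44, 33

Sliding a size-5 window across the 15 values:
1 16 19 19 6 → sum 61
16 19 19 6 8 → sum 68
19 19 6 8 6 → sum 58
19 6 8 6 6 → sum 45
6 8 6 6 15 → sum 41
8 6 6 15 15 → sum 50
6 6 15 15 4 → sum 46
6 15 15 4 7 → sum 47
15 15 4 7 9 → sum 50
15 4 7 9 9 → sum 44
4 7 9 9 4 → sum 33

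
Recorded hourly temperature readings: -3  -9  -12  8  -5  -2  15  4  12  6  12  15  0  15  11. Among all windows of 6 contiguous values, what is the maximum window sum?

64

[-3, -9, -12, 8, -5, -2] → sum -23
[-9, -12, 8, -5, -2, 15] → sum -5
[-12, 8, -5, -2, 15, 4] → sum 8
[8, -5, -2, 15, 4, 12] → sum 32
[-5, -2, 15, 4, 12, 6] → sum 30
[-2, 15, 4, 12, 6, 12] → sum 47
[15, 4, 12, 6, 12, 15] → sum 64
[4, 12, 6, 12, 15, 0] → sum 49
[12, 6, 12, 15, 0, 15] → sum 60
[6, 12, 15, 0, 15, 11] → sum 59
Maximum of these is 64.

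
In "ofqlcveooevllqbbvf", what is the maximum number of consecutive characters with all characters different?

7

[o] len 1
[o, f] len 2
[o, f, q] len 3
[o, f, q, l] len 4
[o, f, q, l, c] len 5
[o, f, q, l, c, v] len 6
[o, f, q, l, c, v, e] len 7
[f, q, l, c, v, e, o] len 7
[o] len 1
[o, e] len 2
[o, e, v] len 3
[o, e, v, l] len 4
[l] len 1
[l, q] len 2
[l, q, b] len 3
[b] len 1
[b, v] len 2
[b, v, f] len 3
Longest all-distinct length: 7.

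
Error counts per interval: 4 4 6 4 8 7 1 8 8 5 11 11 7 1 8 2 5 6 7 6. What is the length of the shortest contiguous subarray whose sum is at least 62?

9

add 4: running sum 4 < 62
add 4: running sum 8 < 62
add 6: running sum 14 < 62
add 4: running sum 18 < 62
add 8: running sum 26 < 62
add 7: running sum 33 < 62
add 1: running sum 34 < 62
add 8: running sum 42 < 62
add 8: running sum 50 < 62
add 5: running sum 55 < 62
end 10: [4, 6, 4, 8, 7, 1, 8, 8, 5, 11] sum 62, len 10
end 11: [4, 8, 7, 1, 8, 8, 5, 11, 11] sum 63, len 9
end 12: [8, 7, 1, 8, 8, 5, 11, 11, 7] sum 66, len 9
end 13: [8, 7, 1, 8, 8, 5, 11, 11, 7, 1] sum 67, len 10
end 14: [7, 1, 8, 8, 5, 11, 11, 7, 1, 8] sum 67, len 10
end 15: [1, 8, 8, 5, 11, 11, 7, 1, 8, 2] sum 62, len 10
end 16: [8, 8, 5, 11, 11, 7, 1, 8, 2, 5] sum 66, len 10
end 17: [8, 5, 11, 11, 7, 1, 8, 2, 5, 6] sum 64, len 10
end 18: [5, 11, 11, 7, 1, 8, 2, 5, 6, 7] sum 63, len 10
end 19: [11, 11, 7, 1, 8, 2, 5, 6, 7, 6] sum 64, len 10
Shortest qualifying length: 9.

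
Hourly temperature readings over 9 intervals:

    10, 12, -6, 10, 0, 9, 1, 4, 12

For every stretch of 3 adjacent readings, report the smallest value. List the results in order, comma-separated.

Sliding a size-3 window across the 9 values:
10 12 -6 → min -6
12 -6 10 → min -6
-6 10 0 → min -6
10 0 9 → min 0
0 9 1 → min 0
9 1 4 → min 1
1 4 12 → min 1

-6, -6, -6, 0, 0, 1, 1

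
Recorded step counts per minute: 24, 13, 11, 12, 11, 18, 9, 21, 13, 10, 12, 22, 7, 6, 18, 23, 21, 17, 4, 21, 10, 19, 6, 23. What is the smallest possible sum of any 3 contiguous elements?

Window sums for each of the 22 positions:
24 13 11 → sum 48
13 11 12 → sum 36
11 12 11 → sum 34
12 11 18 → sum 41
11 18 9 → sum 38
18 9 21 → sum 48
9 21 13 → sum 43
21 13 10 → sum 44
13 10 12 → sum 35
10 12 22 → sum 44
12 22 7 → sum 41
22 7 6 → sum 35
7 6 18 → sum 31
6 18 23 → sum 47
18 23 21 → sum 62
23 21 17 → sum 61
21 17 4 → sum 42
17 4 21 → sum 42
4 21 10 → sum 35
21 10 19 → sum 50
10 19 6 → sum 35
19 6 23 → sum 48
Smallest of these is 31.

31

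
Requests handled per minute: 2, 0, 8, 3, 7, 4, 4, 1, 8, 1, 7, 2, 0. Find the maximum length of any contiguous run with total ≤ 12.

→ 2: sum 2, len 1
→ 0: sum 2, len 2
→ 8: sum 10, len 3
→ 3 (dropped 2): sum 11, len 3
→ 7 (dropped 0, 8): sum 10, len 2
→ 4 (dropped 3): sum 11, len 2
→ 4 (dropped 7): sum 8, len 2
→ 1: sum 9, len 3
→ 8 (dropped 4, 4): sum 9, len 2
→ 1: sum 10, len 3
→ 7 (dropped 1, 8): sum 8, len 2
→ 2: sum 10, len 3
→ 0: sum 10, len 4
Longest length seen: 4.

4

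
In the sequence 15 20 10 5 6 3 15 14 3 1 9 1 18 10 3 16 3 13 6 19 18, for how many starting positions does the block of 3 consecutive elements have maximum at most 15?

9

[15, 20, 10] → max 20
[20, 10, 5] → max 20
[10, 5, 6] → max 10  ≤ 15 ✓
[5, 6, 3] → max 6  ≤ 15 ✓
[6, 3, 15] → max 15  ≤ 15 ✓
[3, 15, 14] → max 15  ≤ 15 ✓
[15, 14, 3] → max 15  ≤ 15 ✓
[14, 3, 1] → max 14  ≤ 15 ✓
[3, 1, 9] → max 9  ≤ 15 ✓
[1, 9, 1] → max 9  ≤ 15 ✓
[9, 1, 18] → max 18
[1, 18, 10] → max 18
[18, 10, 3] → max 18
[10, 3, 16] → max 16
[3, 16, 3] → max 16
[16, 3, 13] → max 16
[3, 13, 6] → max 13  ≤ 15 ✓
[13, 6, 19] → max 19
[6, 19, 18] → max 19
9 windows satisfy the condition.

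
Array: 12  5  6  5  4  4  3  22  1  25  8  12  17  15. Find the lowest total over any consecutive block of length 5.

12 5 6 5 4 → sum 32
5 6 5 4 4 → sum 24
6 5 4 4 3 → sum 22
5 4 4 3 22 → sum 38
4 4 3 22 1 → sum 34
4 3 22 1 25 → sum 55
3 22 1 25 8 → sum 59
22 1 25 8 12 → sum 68
1 25 8 12 17 → sum 63
25 8 12 17 15 → sum 77
Lowest of these is 22.

22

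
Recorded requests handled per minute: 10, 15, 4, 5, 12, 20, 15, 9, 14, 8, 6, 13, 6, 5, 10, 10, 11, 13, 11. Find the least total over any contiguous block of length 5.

Window sums for each of the 15 positions:
[10, 15, 4, 5, 12] → sum 46
[15, 4, 5, 12, 20] → sum 56
[4, 5, 12, 20, 15] → sum 56
[5, 12, 20, 15, 9] → sum 61
[12, 20, 15, 9, 14] → sum 70
[20, 15, 9, 14, 8] → sum 66
[15, 9, 14, 8, 6] → sum 52
[9, 14, 8, 6, 13] → sum 50
[14, 8, 6, 13, 6] → sum 47
[8, 6, 13, 6, 5] → sum 38
[6, 13, 6, 5, 10] → sum 40
[13, 6, 5, 10, 10] → sum 44
[6, 5, 10, 10, 11] → sum 42
[5, 10, 10, 11, 13] → sum 49
[10, 10, 11, 13, 11] → sum 55
Least of these is 38.

38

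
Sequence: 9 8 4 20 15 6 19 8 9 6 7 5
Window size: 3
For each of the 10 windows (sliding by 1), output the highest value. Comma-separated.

9, 20, 20, 20, 19, 19, 19, 9, 9, 7

9 8 4 → max 9
8 4 20 → max 20
4 20 15 → max 20
20 15 6 → max 20
15 6 19 → max 19
6 19 8 → max 19
19 8 9 → max 19
8 9 6 → max 9
9 6 7 → max 9
6 7 5 → max 7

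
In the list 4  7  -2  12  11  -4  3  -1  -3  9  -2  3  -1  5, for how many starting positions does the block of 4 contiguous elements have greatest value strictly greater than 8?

9

4 7 -2 12 → max 12  > 8 ✓
7 -2 12 11 → max 12  > 8 ✓
-2 12 11 -4 → max 12  > 8 ✓
12 11 -4 3 → max 12  > 8 ✓
11 -4 3 -1 → max 11  > 8 ✓
-4 3 -1 -3 → max 3
3 -1 -3 9 → max 9  > 8 ✓
-1 -3 9 -2 → max 9  > 8 ✓
-3 9 -2 3 → max 9  > 8 ✓
9 -2 3 -1 → max 9  > 8 ✓
-2 3 -1 5 → max 5
9 windows satisfy the condition.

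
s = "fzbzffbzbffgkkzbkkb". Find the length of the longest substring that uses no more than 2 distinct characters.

add f: window [f] (1 distinct), len 1
add z: window [f, z] (2 distinct), len 2
add b: window [z, b] (2 distinct), len 2
add z: window [z, b, z] (2 distinct), len 3
add f: window [z, f] (2 distinct), len 2
add f: window [z, f, f] (2 distinct), len 3
add b: window [f, f, b] (2 distinct), len 3
add z: window [b, z] (2 distinct), len 2
add b: window [b, z, b] (2 distinct), len 3
add f: window [b, f] (2 distinct), len 2
add f: window [b, f, f] (2 distinct), len 3
add g: window [f, f, g] (2 distinct), len 3
add k: window [g, k] (2 distinct), len 2
add k: window [g, k, k] (2 distinct), len 3
add z: window [k, k, z] (2 distinct), len 3
add b: window [z, b] (2 distinct), len 2
add k: window [b, k] (2 distinct), len 2
add k: window [b, k, k] (2 distinct), len 3
add b: window [b, k, k, b] (2 distinct), len 4
Longest length with ≤2 distinct: 4.

4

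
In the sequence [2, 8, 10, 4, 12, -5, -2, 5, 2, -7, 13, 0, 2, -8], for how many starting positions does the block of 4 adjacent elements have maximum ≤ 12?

7

[2, 8, 10, 4] → max 10  ≤ 12 ✓
[8, 10, 4, 12] → max 12  ≤ 12 ✓
[10, 4, 12, -5] → max 12  ≤ 12 ✓
[4, 12, -5, -2] → max 12  ≤ 12 ✓
[12, -5, -2, 5] → max 12  ≤ 12 ✓
[-5, -2, 5, 2] → max 5  ≤ 12 ✓
[-2, 5, 2, -7] → max 5  ≤ 12 ✓
[5, 2, -7, 13] → max 13
[2, -7, 13, 0] → max 13
[-7, 13, 0, 2] → max 13
[13, 0, 2, -8] → max 13
7 windows satisfy the condition.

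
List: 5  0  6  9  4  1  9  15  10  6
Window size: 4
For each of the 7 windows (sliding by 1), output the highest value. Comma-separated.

5 0 6 9 → max 9
0 6 9 4 → max 9
6 9 4 1 → max 9
9 4 1 9 → max 9
4 1 9 15 → max 15
1 9 15 10 → max 15
9 15 10 6 → max 15

9, 9, 9, 9, 15, 15, 15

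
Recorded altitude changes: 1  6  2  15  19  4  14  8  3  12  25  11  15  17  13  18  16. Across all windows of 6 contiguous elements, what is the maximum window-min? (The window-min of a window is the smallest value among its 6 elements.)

(1, 6, 2, 15, 19, 4) → min 1
(6, 2, 15, 19, 4, 14) → min 2
(2, 15, 19, 4, 14, 8) → min 2
(15, 19, 4, 14, 8, 3) → min 3
(19, 4, 14, 8, 3, 12) → min 3
(4, 14, 8, 3, 12, 25) → min 3
(14, 8, 3, 12, 25, 11) → min 3
(8, 3, 12, 25, 11, 15) → min 3
(3, 12, 25, 11, 15, 17) → min 3
(12, 25, 11, 15, 17, 13) → min 11
(25, 11, 15, 17, 13, 18) → min 11
(11, 15, 17, 13, 18, 16) → min 11
Maximum of these is 11.

11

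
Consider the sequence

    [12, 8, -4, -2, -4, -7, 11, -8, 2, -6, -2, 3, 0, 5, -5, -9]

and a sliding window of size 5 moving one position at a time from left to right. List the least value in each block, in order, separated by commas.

Sliding a size-5 window across the 16 values:
[12, 8, -4, -2, -4] → min -4
[8, -4, -2, -4, -7] → min -7
[-4, -2, -4, -7, 11] → min -7
[-2, -4, -7, 11, -8] → min -8
[-4, -7, 11, -8, 2] → min -8
[-7, 11, -8, 2, -6] → min -8
[11, -8, 2, -6, -2] → min -8
[-8, 2, -6, -2, 3] → min -8
[2, -6, -2, 3, 0] → min -6
[-6, -2, 3, 0, 5] → min -6
[-2, 3, 0, 5, -5] → min -5
[3, 0, 5, -5, -9] → min -9

-4, -7, -7, -8, -8, -8, -8, -8, -6, -6, -5, -9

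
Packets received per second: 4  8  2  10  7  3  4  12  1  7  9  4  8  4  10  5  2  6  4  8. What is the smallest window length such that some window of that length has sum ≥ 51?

8

Extend right; whenever the sum reaches 51, record the length and shrink from the left:
add 4: running sum 4 < 51
add 8: running sum 12 < 51
add 2: running sum 14 < 51
add 10: running sum 24 < 51
add 7: running sum 31 < 51
add 3: running sum 34 < 51
add 4: running sum 38 < 51
add 12: running sum 50 < 51
end 8: [4, 8, 2, 10, 7, 3, 4, 12, 1] sum 51, len 9
end 9: [8, 2, 10, 7, 3, 4, 12, 1, 7] sum 54, len 9
end 10: [10, 7, 3, 4, 12, 1, 7, 9] sum 53, len 8
end 11: [10, 7, 3, 4, 12, 1, 7, 9, 4] sum 57, len 9
end 12: [7, 3, 4, 12, 1, 7, 9, 4, 8] sum 55, len 9
end 13: [3, 4, 12, 1, 7, 9, 4, 8, 4] sum 52, len 9
end 14: [12, 1, 7, 9, 4, 8, 4, 10] sum 55, len 8
end 15: [12, 1, 7, 9, 4, 8, 4, 10, 5] sum 60, len 9
end 16: [12, 1, 7, 9, 4, 8, 4, 10, 5, 2] sum 62, len 10
end 17: [7, 9, 4, 8, 4, 10, 5, 2, 6] sum 55, len 9
end 18: [9, 4, 8, 4, 10, 5, 2, 6, 4] sum 52, len 9
end 19: [4, 8, 4, 10, 5, 2, 6, 4, 8] sum 51, len 9
Shortest qualifying length: 8.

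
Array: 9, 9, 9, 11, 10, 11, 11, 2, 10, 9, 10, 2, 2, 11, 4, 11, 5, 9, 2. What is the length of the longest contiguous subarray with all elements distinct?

5

[9] len 1
[9] len 1
[9] len 1
[9, 11] len 2
[9, 11, 10] len 3
[10, 11] len 2
[11] len 1
[11, 2] len 2
[11, 2, 10] len 3
[11, 2, 10, 9] len 4
[9, 10] len 2
[9, 10, 2] len 3
[2] len 1
[2, 11] len 2
[2, 11, 4] len 3
[4, 11] len 2
[4, 11, 5] len 3
[4, 11, 5, 9] len 4
[4, 11, 5, 9, 2] len 5
Longest all-distinct length: 5.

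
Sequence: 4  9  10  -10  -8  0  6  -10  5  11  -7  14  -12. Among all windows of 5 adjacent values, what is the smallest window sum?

[4, 9, 10, -10, -8] → sum 5
[9, 10, -10, -8, 0] → sum 1
[10, -10, -8, 0, 6] → sum -2
[-10, -8, 0, 6, -10] → sum -22
[-8, 0, 6, -10, 5] → sum -7
[0, 6, -10, 5, 11] → sum 12
[6, -10, 5, 11, -7] → sum 5
[-10, 5, 11, -7, 14] → sum 13
[5, 11, -7, 14, -12] → sum 11
Smallest of these is -22.

-22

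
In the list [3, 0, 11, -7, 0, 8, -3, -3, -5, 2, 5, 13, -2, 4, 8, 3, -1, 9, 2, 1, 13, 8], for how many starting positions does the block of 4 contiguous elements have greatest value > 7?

3 0 11 -7 → max 11  > 7 ✓
0 11 -7 0 → max 11  > 7 ✓
11 -7 0 8 → max 11  > 7 ✓
-7 0 8 -3 → max 8  > 7 ✓
0 8 -3 -3 → max 8  > 7 ✓
8 -3 -3 -5 → max 8  > 7 ✓
-3 -3 -5 2 → max 2
-3 -5 2 5 → max 5
-5 2 5 13 → max 13  > 7 ✓
2 5 13 -2 → max 13  > 7 ✓
5 13 -2 4 → max 13  > 7 ✓
13 -2 4 8 → max 13  > 7 ✓
-2 4 8 3 → max 8  > 7 ✓
4 8 3 -1 → max 8  > 7 ✓
8 3 -1 9 → max 9  > 7 ✓
3 -1 9 2 → max 9  > 7 ✓
-1 9 2 1 → max 9  > 7 ✓
9 2 1 13 → max 13  > 7 ✓
2 1 13 8 → max 13  > 7 ✓
17 windows satisfy the condition.

17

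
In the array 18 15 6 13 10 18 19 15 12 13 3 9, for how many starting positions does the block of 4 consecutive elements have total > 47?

5

18 15 6 13 → sum 52  > 47 ✓
15 6 13 10 → sum 44
6 13 10 18 → sum 47
13 10 18 19 → sum 60  > 47 ✓
10 18 19 15 → sum 62  > 47 ✓
18 19 15 12 → sum 64  > 47 ✓
19 15 12 13 → sum 59  > 47 ✓
15 12 13 3 → sum 43
12 13 3 9 → sum 37
5 windows satisfy the condition.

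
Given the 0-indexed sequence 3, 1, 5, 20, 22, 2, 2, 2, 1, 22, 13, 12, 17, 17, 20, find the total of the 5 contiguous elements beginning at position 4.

29

Elements at indices 4..8: 22, 2, 2, 2, 1
sum(22, 2, 2, 2, 1) = 29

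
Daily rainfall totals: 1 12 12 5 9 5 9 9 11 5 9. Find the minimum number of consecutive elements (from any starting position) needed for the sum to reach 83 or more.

add 1: running sum 1 < 83
add 12: running sum 13 < 83
add 12: running sum 25 < 83
add 5: running sum 30 < 83
add 9: running sum 39 < 83
add 5: running sum 44 < 83
add 9: running sum 53 < 83
add 9: running sum 62 < 83
add 11: running sum 73 < 83
add 5: running sum 78 < 83
add 9: shortest ending here [12, 12, 5, 9, 5, 9, 9, 11, 5, 9] sum 86, len 10
Shortest qualifying length: 10.

10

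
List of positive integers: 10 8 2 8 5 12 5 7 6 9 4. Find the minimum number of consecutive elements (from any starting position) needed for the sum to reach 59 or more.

add 10: running sum 10 < 59
add 8: running sum 18 < 59
add 2: running sum 20 < 59
add 8: running sum 28 < 59
add 5: running sum 33 < 59
add 12: running sum 45 < 59
add 5: running sum 50 < 59
add 7: running sum 57 < 59
add 6: shortest ending here [10, 8, 2, 8, 5, 12, 5, 7, 6] sum 63, len 9
add 9: shortest ending here [8, 2, 8, 5, 12, 5, 7, 6, 9] sum 62, len 9
add 4: shortest ending here [8, 2, 8, 5, 12, 5, 7, 6, 9, 4] sum 66, len 10
Shortest qualifying length: 9.

9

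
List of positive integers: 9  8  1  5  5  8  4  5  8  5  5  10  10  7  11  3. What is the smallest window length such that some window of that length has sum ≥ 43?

add 9: running sum 9 < 43
add 8: running sum 17 < 43
add 1: running sum 18 < 43
add 5: running sum 23 < 43
add 5: running sum 28 < 43
add 8: running sum 36 < 43
add 4: running sum 40 < 43
end 7: [9, 8, 1, 5, 5, 8, 4, 5] sum 45, len 8
end 8: [8, 1, 5, 5, 8, 4, 5, 8] sum 44, len 8
end 9: [8, 1, 5, 5, 8, 4, 5, 8, 5] sum 49, len 9
end 10: [5, 5, 8, 4, 5, 8, 5, 5] sum 45, len 8
end 11: [8, 4, 5, 8, 5, 5, 10] sum 45, len 7
end 12: [5, 8, 5, 5, 10, 10] sum 43, len 6
end 13: [8, 5, 5, 10, 10, 7] sum 45, len 6
end 14: [5, 10, 10, 7, 11] sum 43, len 5
end 15: [5, 10, 10, 7, 11, 3] sum 46, len 6
Shortest qualifying length: 5.

5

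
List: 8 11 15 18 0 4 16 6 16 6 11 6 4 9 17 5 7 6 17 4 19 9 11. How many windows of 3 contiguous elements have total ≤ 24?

6

(8, 11, 15) → sum 34
(11, 15, 18) → sum 44
(15, 18, 0) → sum 33
(18, 0, 4) → sum 22  ≤ 24 ✓
(0, 4, 16) → sum 20  ≤ 24 ✓
(4, 16, 6) → sum 26
(16, 6, 16) → sum 38
(6, 16, 6) → sum 28
(16, 6, 11) → sum 33
(6, 11, 6) → sum 23  ≤ 24 ✓
(11, 6, 4) → sum 21  ≤ 24 ✓
(6, 4, 9) → sum 19  ≤ 24 ✓
(4, 9, 17) → sum 30
(9, 17, 5) → sum 31
(17, 5, 7) → sum 29
(5, 7, 6) → sum 18  ≤ 24 ✓
(7, 6, 17) → sum 30
(6, 17, 4) → sum 27
(17, 4, 19) → sum 40
(4, 19, 9) → sum 32
(19, 9, 11) → sum 39
6 windows satisfy the condition.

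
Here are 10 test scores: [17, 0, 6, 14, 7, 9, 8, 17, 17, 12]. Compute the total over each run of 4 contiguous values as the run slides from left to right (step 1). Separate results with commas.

17 0 6 14 → sum 37
0 6 14 7 → sum 27
6 14 7 9 → sum 36
14 7 9 8 → sum 38
7 9 8 17 → sum 41
9 8 17 17 → sum 51
8 17 17 12 → sum 54

37, 27, 36, 38, 41, 51, 54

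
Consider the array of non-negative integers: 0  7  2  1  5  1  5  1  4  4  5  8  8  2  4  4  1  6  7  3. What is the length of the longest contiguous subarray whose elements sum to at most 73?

Extend to the right; shrink from the left whenever the sum exceeds 73:
add 0: [0] sum 0, len 1
add 7: [0, 7] sum 7, len 2
add 2: [0, 7, 2] sum 9, len 3
add 1: [0, 7, 2, 1] sum 10, len 4
add 5: [0, 7, 2, 1, 5] sum 15, len 5
add 1: [0, 7, 2, 1, 5, 1] sum 16, len 6
add 5: [0, 7, 2, 1, 5, 1, 5] sum 21, len 7
add 1: [0, 7, 2, 1, 5, 1, 5, 1] sum 22, len 8
add 4: [0, 7, 2, 1, 5, 1, 5, 1, 4] sum 26, len 9
add 4: [0, 7, 2, 1, 5, 1, 5, 1, 4, 4] sum 30, len 10
add 5: [0, 7, 2, 1, 5, 1, 5, 1, 4, 4, 5] sum 35, len 11
add 8: [0, 7, 2, 1, 5, 1, 5, 1, 4, 4, 5, 8] sum 43, len 12
add 8: [0, 7, 2, 1, 5, 1, 5, 1, 4, 4, 5, 8, 8] sum 51, len 13
add 2: [0, 7, 2, 1, 5, 1, 5, 1, 4, 4, 5, 8, 8, 2] sum 53, len 14
add 4: [0, 7, 2, 1, 5, 1, 5, 1, 4, 4, 5, 8, 8, 2, 4] sum 57, len 15
add 4: [0, 7, 2, 1, 5, 1, 5, 1, 4, 4, 5, 8, 8, 2, 4, 4] sum 61, len 16
add 1: [0, 7, 2, 1, 5, 1, 5, 1, 4, 4, 5, 8, 8, 2, 4, 4, 1] sum 62, len 17
add 6: [0, 7, 2, 1, 5, 1, 5, 1, 4, 4, 5, 8, 8, 2, 4, 4, 1, 6] sum 68, len 18
add 7: [2, 1, 5, 1, 5, 1, 4, 4, 5, 8, 8, 2, 4, 4, 1, 6, 7] sum 68, len 17
add 3: [2, 1, 5, 1, 5, 1, 4, 4, 5, 8, 8, 2, 4, 4, 1, 6, 7, 3] sum 71, len 18
Longest length seen: 18.

18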